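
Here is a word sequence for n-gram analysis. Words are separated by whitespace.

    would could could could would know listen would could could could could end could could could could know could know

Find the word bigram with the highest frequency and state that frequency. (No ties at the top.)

"could could", 8 times

Bigram frequencies (highest first):
  could could: 8
  would could: 2
  could know: 2
  could would: 1
  would know: 1
  know listen: 1
  … (4 more, each ≤ 1)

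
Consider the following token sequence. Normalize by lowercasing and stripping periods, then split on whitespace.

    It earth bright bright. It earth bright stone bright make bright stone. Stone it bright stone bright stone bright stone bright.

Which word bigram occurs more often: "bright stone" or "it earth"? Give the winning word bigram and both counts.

"bright stone": 5 occurrences
"it earth": 2 occurrences

"bright stone" (5 vs 2)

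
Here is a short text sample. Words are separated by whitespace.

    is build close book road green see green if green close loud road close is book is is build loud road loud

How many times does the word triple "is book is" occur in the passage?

1

Scanning the 20 overlapping trigram windows for "is book is":
  position 15–17: is book is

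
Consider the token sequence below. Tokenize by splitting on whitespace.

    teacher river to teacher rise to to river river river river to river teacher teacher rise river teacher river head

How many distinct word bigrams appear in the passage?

20 tokens → 19 bigram windows in total.
Repeated bigrams (each contributes count−1 duplicates):
  river river: 3
  river teacher: 2
  river to: 2
  teacher rise: 2
  teacher river: 2
  to river: 2
7 duplicate windows → 19 − 7 = 12 distinct.

12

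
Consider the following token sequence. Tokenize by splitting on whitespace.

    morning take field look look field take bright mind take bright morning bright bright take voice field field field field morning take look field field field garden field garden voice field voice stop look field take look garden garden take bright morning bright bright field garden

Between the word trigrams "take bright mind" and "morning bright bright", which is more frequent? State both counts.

"take bright mind": 1 occurrence
"morning bright bright": 2 occurrences

"morning bright bright" (2 vs 1)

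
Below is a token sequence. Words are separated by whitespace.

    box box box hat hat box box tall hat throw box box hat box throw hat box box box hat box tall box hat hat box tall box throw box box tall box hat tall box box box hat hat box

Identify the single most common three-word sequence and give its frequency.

Trigram frequencies (highest first):
  box box hat: 4
  box box box: 3
  box hat hat: 3
  hat hat box: 3
  box tall box: 3
  hat box box: 2
  … (16 more, each ≤ 2)

"box box hat", 4 times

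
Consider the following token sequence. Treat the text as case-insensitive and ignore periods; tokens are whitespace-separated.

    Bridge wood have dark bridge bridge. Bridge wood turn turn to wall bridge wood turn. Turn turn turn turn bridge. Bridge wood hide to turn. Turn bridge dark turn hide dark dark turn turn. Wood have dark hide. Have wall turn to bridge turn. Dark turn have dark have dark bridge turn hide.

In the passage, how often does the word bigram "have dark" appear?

4

Scanning the 52 overlapping bigram windows for "have dark":
  position 3–4: have dark
  position 36–37: have dark
  position 47–48: have dark
  position 49–50: have dark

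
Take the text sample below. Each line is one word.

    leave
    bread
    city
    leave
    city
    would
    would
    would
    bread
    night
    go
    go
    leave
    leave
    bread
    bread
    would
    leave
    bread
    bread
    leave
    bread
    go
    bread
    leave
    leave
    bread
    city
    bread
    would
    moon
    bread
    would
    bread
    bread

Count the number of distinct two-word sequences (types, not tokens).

35 tokens → 34 bigram windows in total.
Repeated bigrams (each contributes count−1 duplicates):
  leave bread: 5
  bread bread: 3
  bread would: 3
  bread city: 2
  bread leave: 2
  leave leave: 2
  would bread: 2
  would would: 2
13 duplicate windows → 34 − 13 = 21 distinct.

21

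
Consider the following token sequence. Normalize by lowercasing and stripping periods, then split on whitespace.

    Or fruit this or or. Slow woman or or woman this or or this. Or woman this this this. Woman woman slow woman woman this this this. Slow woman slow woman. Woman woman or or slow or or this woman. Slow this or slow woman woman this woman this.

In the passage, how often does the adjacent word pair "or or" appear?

Scanning the 48 overlapping bigram windows for "or or":
  position 4–5: or or
  position 8–9: or or
  position 12–13: or or
  position 34–35: or or
  position 37–38: or or

5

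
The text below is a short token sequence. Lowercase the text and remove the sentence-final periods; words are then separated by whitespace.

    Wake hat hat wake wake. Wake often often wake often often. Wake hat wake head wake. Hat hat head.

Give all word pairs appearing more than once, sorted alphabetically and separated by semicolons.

hat hat; hat wake; often often; often wake; wake hat; wake often; wake wake

Bigram counts meeting the condition (more than once):
  hat hat: 2
  hat wake: 2
  often often: 2
  often wake: 2
  wake hat: 3
  wake often: 2
  wake wake: 2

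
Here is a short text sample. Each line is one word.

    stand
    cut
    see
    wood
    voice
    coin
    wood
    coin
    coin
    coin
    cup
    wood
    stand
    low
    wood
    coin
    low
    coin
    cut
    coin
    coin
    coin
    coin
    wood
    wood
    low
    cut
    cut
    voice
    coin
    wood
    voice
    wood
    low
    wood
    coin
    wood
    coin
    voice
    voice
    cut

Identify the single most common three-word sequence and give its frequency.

Trigram frequencies (highest first):
  coin coin coin: 3
  voice coin wood: 2
  coin wood coin: 2
  low wood coin: 2
  stand cut see: 1
  cut see wood: 1
  … (28 more, each ≤ 1)

"coin coin coin", 3 times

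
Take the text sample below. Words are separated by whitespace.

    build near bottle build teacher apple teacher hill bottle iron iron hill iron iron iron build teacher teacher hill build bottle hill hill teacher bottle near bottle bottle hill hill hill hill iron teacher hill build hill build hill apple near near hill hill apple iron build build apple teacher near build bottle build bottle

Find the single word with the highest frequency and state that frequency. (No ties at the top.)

"hill", 14 times

Unigram frequencies (highest first):
  hill: 14
  build: 10
  bottle: 8
  teacher: 7
  iron: 7
  near: 5
  … (1 more, each ≤ 4)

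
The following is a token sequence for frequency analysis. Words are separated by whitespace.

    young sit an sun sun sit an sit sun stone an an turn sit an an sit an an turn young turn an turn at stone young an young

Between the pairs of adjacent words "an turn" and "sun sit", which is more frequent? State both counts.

"an turn" (3 vs 1)

"an turn": 3 occurrences
"sun sit": 1 occurrence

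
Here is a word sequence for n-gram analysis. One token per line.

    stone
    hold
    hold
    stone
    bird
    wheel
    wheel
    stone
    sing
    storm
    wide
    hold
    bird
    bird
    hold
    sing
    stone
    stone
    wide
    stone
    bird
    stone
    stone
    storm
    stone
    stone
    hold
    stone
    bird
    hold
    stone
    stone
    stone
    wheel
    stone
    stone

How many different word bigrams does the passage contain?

36 tokens → 35 bigram windows in total.
Repeated bigrams (each contributes count−1 duplicates):
  stone stone: 6
  hold stone: 3
  stone bird: 3
  bird hold: 2
  stone hold: 2
  wheel stone: 2
12 duplicate windows → 35 − 12 = 23 distinct.

23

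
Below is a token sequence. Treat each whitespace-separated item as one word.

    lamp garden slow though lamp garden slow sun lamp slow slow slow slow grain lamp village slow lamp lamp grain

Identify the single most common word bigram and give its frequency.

Bigram frequencies (highest first):
  slow slow: 3
  lamp garden: 2
  garden slow: 2
  slow though: 1
  though lamp: 1
  slow sun: 1
  … (9 more, each ≤ 1)

"slow slow", 3 times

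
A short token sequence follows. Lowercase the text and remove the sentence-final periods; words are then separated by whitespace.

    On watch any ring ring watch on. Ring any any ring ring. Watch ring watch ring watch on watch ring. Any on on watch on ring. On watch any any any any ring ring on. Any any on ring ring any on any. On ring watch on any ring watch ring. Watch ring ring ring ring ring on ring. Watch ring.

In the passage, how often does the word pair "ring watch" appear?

Scanning the 60 overlapping bigram windows for "ring watch":
  position 5–6: ring watch
  position 12–13: ring watch
  position 14–15: ring watch
  position 16–17: ring watch
  position 45–46: ring watch
  position 49–50: ring watch
  position 51–52: ring watch
  position 59–60: ring watch

8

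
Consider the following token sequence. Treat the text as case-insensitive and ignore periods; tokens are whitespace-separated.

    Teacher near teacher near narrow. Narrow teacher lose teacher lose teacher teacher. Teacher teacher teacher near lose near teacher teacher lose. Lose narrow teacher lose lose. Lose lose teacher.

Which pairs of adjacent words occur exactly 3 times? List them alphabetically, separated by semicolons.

lose teacher; teacher near

Bigram counts meeting the condition (exactly 3 times):
  lose teacher: 3
  teacher near: 3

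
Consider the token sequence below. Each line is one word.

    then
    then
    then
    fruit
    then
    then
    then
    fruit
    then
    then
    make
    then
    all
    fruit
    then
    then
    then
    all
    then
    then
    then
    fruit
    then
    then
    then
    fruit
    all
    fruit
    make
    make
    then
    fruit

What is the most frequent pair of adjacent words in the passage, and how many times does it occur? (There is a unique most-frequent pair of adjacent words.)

"then then", 11 times

Bigram frequencies (highest first):
  then then: 11
  then fruit: 5
  fruit then: 4
  make then: 2
  then all: 2
  all fruit: 2
  … (5 more, each ≤ 1)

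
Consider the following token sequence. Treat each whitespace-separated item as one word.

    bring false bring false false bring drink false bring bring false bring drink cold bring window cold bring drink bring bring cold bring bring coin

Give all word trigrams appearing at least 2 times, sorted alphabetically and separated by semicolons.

Trigram counts meeting the condition (at least 2 times):
  bring false bring: 2
  false bring drink: 2

bring false bring; false bring drink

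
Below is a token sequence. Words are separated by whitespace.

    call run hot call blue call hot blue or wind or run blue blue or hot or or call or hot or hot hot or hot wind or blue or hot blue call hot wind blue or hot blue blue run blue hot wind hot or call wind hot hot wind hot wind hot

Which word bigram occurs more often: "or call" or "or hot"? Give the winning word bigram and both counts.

"or call": 2 occurrences
"or hot": 6 occurrences

"or hot" (6 vs 2)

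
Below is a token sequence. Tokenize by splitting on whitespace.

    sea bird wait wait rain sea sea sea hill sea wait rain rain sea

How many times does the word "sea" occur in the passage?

Scanning the 14 tokens for "sea":
  position 1: sea
  position 6: sea
  position 7: sea
  position 8: sea
  position 10: sea
  position 14: sea

6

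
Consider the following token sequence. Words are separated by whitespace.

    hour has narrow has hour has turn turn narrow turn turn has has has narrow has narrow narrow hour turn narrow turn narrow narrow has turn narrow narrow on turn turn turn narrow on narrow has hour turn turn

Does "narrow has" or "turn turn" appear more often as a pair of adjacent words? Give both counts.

"narrow has": 4 occurrences
"turn turn": 5 occurrences

"turn turn" (5 vs 4)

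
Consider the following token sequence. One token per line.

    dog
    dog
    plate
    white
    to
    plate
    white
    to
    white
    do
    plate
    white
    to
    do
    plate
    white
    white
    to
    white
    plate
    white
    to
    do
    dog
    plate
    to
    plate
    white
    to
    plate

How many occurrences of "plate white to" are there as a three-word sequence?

Scanning the 28 overlapping trigram windows for "plate white to":
  position 3–5: plate white to
  position 6–8: plate white to
  position 11–13: plate white to
  position 20–22: plate white to
  position 27–29: plate white to

5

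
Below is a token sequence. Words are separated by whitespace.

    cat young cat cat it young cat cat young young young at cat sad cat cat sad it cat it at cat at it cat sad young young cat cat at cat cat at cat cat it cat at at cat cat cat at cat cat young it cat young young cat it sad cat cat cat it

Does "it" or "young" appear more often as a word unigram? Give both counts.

"it": 8 occurrences
"young": 10 occurrences

"young" (10 vs 8)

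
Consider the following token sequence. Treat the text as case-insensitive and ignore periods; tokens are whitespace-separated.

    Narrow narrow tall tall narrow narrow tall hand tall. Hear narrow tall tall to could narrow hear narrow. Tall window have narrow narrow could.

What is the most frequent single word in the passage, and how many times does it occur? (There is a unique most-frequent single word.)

"narrow", 9 times

Unigram frequencies (highest first):
  narrow: 9
  tall: 7
  hear: 2
  could: 2
  hand: 1
  to: 1
  … (2 more, each ≤ 1)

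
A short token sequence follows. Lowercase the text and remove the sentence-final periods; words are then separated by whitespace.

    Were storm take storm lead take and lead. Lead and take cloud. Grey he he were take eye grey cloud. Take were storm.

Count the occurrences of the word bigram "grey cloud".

1

Scanning the 22 overlapping bigram windows for "grey cloud":
  position 19–20: grey cloud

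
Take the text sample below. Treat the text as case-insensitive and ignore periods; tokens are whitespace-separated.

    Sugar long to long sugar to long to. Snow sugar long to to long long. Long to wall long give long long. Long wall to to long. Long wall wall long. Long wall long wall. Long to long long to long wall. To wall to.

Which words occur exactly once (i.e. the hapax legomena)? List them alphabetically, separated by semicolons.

Unigram counts meeting the condition (exactly once (i.e. the hapax legomena)):
  give: 1
  snow: 1

give; snow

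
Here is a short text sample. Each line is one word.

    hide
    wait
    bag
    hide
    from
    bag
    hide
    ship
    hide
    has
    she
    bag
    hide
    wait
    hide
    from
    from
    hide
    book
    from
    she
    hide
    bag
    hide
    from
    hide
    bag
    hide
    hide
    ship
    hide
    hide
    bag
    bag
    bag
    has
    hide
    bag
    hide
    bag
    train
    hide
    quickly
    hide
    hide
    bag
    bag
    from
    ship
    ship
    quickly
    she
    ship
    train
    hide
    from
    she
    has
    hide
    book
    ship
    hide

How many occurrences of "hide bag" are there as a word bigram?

Scanning the 61 overlapping bigram windows for "hide bag":
  position 22–23: hide bag
  position 26–27: hide bag
  position 32–33: hide bag
  position 37–38: hide bag
  position 39–40: hide bag
  position 45–46: hide bag

6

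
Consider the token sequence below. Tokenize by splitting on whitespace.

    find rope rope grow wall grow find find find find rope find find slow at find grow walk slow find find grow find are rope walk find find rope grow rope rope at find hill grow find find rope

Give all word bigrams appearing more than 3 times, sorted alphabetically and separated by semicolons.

find find; find rope

Bigram counts meeting the condition (more than 3 times):
  find find: 7
  find rope: 4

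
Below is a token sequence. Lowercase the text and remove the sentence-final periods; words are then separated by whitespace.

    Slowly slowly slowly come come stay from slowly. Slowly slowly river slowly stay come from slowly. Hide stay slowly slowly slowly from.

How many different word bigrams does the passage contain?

15

22 tokens → 21 bigram windows in total.
Repeated bigrams (each contributes count−1 duplicates):
  slowly slowly: 6
  from slowly: 2
6 duplicate windows → 21 − 6 = 15 distinct.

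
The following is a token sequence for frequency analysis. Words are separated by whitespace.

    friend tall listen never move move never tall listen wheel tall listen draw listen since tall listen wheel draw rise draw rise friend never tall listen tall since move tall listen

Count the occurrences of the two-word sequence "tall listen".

Scanning the 30 overlapping bigram windows for "tall listen":
  position 2–3: tall listen
  position 8–9: tall listen
  position 11–12: tall listen
  position 16–17: tall listen
  position 25–26: tall listen
  position 30–31: tall listen

6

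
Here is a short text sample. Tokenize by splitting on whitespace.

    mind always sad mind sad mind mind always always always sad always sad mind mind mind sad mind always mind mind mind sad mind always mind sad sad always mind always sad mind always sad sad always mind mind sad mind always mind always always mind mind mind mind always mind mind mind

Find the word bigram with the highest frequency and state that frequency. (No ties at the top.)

"mind mind", 11 times

Bigram frequencies (highest first):
  mind mind: 11
  mind always: 9
  sad mind: 7
  always mind: 7
  always sad: 5
  mind sad: 5
  … (3 more, each ≤ 3)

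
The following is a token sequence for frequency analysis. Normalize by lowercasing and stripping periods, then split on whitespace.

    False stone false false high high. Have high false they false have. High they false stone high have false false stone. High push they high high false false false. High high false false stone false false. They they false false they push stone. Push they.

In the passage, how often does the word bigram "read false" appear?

0

Scanning the 44 overlapping bigram windows for "read false":
  (none found)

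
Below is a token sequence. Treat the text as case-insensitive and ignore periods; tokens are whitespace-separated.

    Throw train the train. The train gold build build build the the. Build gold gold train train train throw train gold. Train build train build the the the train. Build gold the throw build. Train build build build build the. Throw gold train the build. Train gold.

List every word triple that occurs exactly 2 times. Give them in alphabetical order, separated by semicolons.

Trigram counts meeting the condition (exactly 2 times):
  build build the: 2
  build the the: 2
  build train build: 2
  train the train: 2

build build the; build the the; build train build; train the train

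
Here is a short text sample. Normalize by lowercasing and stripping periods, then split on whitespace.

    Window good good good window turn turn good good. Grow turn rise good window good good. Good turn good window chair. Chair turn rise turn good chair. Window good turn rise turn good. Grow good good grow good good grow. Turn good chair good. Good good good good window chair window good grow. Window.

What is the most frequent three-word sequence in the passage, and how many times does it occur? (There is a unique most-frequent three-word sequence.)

Trigram frequencies (highest first):
  good good good: 5
  good good grow: 3
  window good good: 2
  good good window: 2
  good grow turn: 2
  good window chair: 2
  … (30 more, each ≤ 2)

"good good good", 5 times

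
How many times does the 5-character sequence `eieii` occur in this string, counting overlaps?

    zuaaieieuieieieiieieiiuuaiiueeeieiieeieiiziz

4

Sliding a length-5 window over the 44 characters (40 positions):
  position 13–17: eieii
  position 18–22: eieii
  position 31–35: eieii
  position 37–41: eieii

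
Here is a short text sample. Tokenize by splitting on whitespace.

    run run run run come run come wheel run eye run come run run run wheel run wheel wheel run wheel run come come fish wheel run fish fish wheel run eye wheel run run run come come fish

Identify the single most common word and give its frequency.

Unigram frequencies (highest first):
  run: 18
  wheel: 8
  come: 7
  fish: 4
  eye: 2

"run", 18 times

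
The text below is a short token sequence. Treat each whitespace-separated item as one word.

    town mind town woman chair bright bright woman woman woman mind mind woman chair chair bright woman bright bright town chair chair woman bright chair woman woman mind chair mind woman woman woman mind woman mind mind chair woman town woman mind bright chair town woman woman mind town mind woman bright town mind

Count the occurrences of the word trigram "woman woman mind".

4

Scanning the 52 overlapping trigram windows for "woman woman mind":
  position 9–11: woman woman mind
  position 26–28: woman woman mind
  position 32–34: woman woman mind
  position 46–48: woman woman mind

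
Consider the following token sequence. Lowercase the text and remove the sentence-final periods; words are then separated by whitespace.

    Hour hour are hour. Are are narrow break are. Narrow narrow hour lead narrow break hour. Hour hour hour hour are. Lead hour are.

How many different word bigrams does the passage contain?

24 tokens → 23 bigram windows in total.
Repeated bigrams (each contributes count−1 duplicates):
  hour hour: 5
  hour are: 4
  are narrow: 2
  narrow break: 2
9 duplicate windows → 23 − 9 = 14 distinct.

14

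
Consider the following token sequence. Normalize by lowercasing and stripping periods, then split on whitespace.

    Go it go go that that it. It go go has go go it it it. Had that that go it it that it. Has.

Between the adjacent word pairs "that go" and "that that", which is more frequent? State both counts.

"that go": 1 occurrence
"that that": 2 occurrences

"that that" (2 vs 1)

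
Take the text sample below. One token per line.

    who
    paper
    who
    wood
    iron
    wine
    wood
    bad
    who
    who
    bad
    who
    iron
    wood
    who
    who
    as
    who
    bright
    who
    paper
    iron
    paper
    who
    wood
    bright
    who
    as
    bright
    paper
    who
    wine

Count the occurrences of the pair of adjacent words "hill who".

Scanning the 31 overlapping bigram windows for "hill who":
  (none found)

0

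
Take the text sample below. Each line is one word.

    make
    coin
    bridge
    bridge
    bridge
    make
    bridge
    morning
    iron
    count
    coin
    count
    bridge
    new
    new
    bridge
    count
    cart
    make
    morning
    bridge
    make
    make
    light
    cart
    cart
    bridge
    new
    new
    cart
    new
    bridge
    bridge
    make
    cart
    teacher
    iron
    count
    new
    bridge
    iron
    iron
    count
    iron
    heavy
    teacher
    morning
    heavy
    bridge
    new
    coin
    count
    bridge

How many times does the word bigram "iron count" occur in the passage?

3

Scanning the 52 overlapping bigram windows for "iron count":
  position 9–10: iron count
  position 37–38: iron count
  position 42–43: iron count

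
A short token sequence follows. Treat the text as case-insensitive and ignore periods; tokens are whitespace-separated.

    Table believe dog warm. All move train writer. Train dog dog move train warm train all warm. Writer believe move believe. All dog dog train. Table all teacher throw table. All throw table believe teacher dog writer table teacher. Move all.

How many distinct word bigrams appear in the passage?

35

41 tokens → 40 bigram windows in total.
Repeated bigrams (each contributes count−1 duplicates):
  dog dog: 2
  move train: 2
  table all: 2
  table believe: 2
  throw table: 2
5 duplicate windows → 40 − 5 = 35 distinct.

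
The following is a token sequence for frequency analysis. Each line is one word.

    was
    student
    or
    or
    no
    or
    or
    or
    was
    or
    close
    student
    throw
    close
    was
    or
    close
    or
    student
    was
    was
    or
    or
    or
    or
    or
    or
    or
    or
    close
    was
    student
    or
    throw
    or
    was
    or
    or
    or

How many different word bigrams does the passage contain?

39 tokens → 38 bigram windows in total.
Repeated bigrams (each contributes count−1 duplicates):
  or or: 12
  was or: 4
  or close: 3
  close was: 2
  or was: 2
  student or: 2
  was student: 2
20 duplicate windows → 38 − 20 = 18 distinct.

18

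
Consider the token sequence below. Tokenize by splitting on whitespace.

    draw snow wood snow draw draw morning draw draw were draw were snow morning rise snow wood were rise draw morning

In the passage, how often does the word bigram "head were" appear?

Scanning the 20 overlapping bigram windows for "head were":
  (none found)

0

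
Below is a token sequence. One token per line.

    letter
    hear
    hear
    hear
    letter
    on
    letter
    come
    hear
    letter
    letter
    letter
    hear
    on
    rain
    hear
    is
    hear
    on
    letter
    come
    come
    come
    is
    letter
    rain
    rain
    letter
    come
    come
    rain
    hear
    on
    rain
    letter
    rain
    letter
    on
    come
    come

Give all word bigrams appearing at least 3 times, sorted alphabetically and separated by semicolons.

come come; hear on; letter come; rain letter

Bigram counts meeting the condition (at least 3 times):
  come come: 4
  hear on: 3
  letter come: 3
  rain letter: 3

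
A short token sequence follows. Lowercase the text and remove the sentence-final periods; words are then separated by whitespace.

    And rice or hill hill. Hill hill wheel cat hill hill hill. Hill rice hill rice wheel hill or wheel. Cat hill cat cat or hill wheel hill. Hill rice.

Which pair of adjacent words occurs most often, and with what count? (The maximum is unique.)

"hill hill", 7 times

Bigram frequencies (highest first):
  hill hill: 7
  hill rice: 3
  or hill: 2
  hill wheel: 2
  wheel cat: 2
  cat hill: 2
  … (10 more, each ≤ 2)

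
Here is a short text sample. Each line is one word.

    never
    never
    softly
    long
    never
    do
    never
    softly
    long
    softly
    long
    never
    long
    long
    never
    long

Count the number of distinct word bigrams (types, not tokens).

9

16 tokens → 15 bigram windows in total.
Repeated bigrams (each contributes count−1 duplicates):
  long never: 3
  softly long: 3
  never long: 2
  never softly: 2
6 duplicate windows → 15 − 6 = 9 distinct.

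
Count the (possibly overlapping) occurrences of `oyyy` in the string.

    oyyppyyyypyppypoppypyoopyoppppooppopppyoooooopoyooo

Sliding a length-4 window over the 51 characters (48 positions):
  (no match at any position)

0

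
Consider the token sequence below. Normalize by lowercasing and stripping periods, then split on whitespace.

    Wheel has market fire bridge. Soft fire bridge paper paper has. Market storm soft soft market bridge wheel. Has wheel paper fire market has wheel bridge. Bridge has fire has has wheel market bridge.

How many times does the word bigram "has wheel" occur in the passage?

Scanning the 33 overlapping bigram windows for "has wheel":
  position 19–20: has wheel
  position 24–25: has wheel
  position 31–32: has wheel

3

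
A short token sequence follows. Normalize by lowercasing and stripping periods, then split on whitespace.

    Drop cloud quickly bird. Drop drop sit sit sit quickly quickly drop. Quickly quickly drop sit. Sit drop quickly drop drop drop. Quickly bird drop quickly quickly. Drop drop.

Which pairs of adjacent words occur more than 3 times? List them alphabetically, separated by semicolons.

drop drop; drop quickly; quickly drop

Bigram counts meeting the condition (more than 3 times):
  drop drop: 4
  drop quickly: 4
  quickly drop: 4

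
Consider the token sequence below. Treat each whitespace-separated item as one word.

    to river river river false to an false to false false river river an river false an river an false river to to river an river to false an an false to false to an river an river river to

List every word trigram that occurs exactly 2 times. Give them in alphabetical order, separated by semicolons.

Trigram counts meeting the condition (exactly 2 times):
  an false to: 2
  an river an: 2
  false to an: 2
  false to false: 2

an false to; an river an; false to an; false to false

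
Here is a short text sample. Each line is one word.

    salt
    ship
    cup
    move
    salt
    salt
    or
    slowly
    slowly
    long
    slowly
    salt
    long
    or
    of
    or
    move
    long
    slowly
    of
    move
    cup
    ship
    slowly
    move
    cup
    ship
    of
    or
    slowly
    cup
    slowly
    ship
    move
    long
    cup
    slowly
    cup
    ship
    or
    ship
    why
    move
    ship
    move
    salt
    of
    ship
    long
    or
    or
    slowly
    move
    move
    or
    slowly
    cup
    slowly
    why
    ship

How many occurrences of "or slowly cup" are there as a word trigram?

2

Scanning the 58 overlapping trigram windows for "or slowly cup":
  position 29–31: or slowly cup
  position 55–57: or slowly cup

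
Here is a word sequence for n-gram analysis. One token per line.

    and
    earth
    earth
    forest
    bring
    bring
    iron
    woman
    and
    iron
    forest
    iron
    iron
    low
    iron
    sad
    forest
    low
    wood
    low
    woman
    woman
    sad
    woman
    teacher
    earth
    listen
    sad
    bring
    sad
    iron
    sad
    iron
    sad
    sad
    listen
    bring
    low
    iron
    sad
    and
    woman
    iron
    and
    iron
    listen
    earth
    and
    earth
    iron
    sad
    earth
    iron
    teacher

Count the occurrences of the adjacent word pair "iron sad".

Scanning the 53 overlapping bigram windows for "iron sad":
  position 15–16: iron sad
  position 31–32: iron sad
  position 33–34: iron sad
  position 39–40: iron sad
  position 50–51: iron sad

5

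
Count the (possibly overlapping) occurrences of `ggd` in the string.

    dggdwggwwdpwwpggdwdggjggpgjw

Sliding a length-3 window over the 28 characters (26 positions):
  position 2–4: ggd
  position 15–17: ggd

2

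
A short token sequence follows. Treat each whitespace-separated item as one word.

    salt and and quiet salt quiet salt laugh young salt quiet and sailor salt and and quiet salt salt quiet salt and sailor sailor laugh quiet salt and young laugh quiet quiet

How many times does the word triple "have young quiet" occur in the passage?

0

Scanning the 30 overlapping trigram windows for "have young quiet":
  (none found)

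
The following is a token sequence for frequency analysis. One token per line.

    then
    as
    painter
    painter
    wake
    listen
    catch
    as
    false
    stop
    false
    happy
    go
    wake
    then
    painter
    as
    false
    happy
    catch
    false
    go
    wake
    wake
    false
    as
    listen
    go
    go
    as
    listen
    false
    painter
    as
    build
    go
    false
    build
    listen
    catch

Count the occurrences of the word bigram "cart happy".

Scanning the 39 overlapping bigram windows for "cart happy":
  (none found)

0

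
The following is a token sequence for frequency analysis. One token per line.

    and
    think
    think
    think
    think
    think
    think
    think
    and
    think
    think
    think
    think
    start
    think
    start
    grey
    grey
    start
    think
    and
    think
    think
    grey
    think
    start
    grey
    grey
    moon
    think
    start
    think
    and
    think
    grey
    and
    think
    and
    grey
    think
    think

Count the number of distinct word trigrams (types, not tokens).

25

41 tokens → 39 trigram windows in total.
Repeated trigrams (each contributes count−1 duplicates):
  think think think: 7
  and think think: 3
  think and think: 3
  start grey grey: 2
  start think and: 2
  think start grey: 2
  think start think: 2
14 duplicate windows → 39 − 14 = 25 distinct.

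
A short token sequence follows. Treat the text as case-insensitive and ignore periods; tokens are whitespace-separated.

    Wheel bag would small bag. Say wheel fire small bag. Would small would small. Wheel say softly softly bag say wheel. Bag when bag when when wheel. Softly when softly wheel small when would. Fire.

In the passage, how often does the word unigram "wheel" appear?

6

Scanning the 35 tokens for "wheel":
  position 1: wheel
  position 7: wheel
  position 15: wheel
  position 21: wheel
  position 27: wheel
  position 31: wheel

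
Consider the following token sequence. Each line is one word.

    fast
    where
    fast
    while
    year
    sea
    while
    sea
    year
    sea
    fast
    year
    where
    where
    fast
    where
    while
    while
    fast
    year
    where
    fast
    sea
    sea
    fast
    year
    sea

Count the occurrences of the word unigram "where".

Scanning the 27 tokens for "where":
  position 2: where
  position 13: where
  position 14: where
  position 16: where
  position 21: where

5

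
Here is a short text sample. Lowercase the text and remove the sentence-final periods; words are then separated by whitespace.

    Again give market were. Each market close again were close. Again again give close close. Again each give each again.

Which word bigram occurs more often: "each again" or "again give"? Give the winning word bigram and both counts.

"each again": 1 occurrence
"again give": 2 occurrences

"again give" (2 vs 1)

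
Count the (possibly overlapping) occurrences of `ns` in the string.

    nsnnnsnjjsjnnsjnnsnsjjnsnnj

Sliding a length-2 window over the 27 characters (26 positions):
  position 1–2: ns
  position 5–6: ns
  position 13–14: ns
  position 17–18: ns
  position 19–20: ns
  position 23–24: ns

6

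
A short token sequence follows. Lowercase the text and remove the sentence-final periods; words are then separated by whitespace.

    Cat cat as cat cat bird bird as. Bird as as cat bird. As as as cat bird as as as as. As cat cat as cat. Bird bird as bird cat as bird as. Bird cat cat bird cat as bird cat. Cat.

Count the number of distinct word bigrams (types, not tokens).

44 tokens → 43 bigram windows in total.
Repeated bigrams (each contributes count−1 duplicates):
  as as: 7
  bird as: 6
  as bird: 5
  as cat: 5
  cat bird: 5
  cat cat: 5
  bird cat: 4
  cat as: 4
  … (1 more repeated)
34 duplicate windows → 43 − 34 = 9 distinct.

9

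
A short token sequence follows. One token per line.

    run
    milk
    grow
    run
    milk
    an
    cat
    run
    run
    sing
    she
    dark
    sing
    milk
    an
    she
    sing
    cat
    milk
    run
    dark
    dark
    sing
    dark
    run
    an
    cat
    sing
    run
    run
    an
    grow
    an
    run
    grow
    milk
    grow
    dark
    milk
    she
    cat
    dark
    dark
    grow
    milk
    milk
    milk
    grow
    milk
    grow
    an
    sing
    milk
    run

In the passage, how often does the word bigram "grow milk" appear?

3

Scanning the 53 overlapping bigram windows for "grow milk":
  position 35–36: grow milk
  position 44–45: grow milk
  position 48–49: grow milk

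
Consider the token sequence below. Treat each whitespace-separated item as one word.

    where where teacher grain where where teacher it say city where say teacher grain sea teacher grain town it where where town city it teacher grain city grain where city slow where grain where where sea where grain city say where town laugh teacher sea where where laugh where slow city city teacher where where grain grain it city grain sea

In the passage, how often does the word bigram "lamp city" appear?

Scanning the 60 overlapping bigram windows for "lamp city":
  (none found)

0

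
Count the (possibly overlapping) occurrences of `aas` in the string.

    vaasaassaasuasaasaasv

Sliding a length-3 window over the 21 characters (19 positions):
  position 2–4: aas
  position 5–7: aas
  position 9–11: aas
  position 15–17: aas
  position 18–20: aas

5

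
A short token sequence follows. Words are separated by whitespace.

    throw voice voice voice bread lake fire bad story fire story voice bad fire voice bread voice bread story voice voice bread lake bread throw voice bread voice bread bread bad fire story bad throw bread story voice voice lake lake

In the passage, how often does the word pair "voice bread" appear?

6

Scanning the 40 overlapping bigram windows for "voice bread":
  position 4–5: voice bread
  position 15–16: voice bread
  position 17–18: voice bread
  position 21–22: voice bread
  position 26–27: voice bread
  position 28–29: voice bread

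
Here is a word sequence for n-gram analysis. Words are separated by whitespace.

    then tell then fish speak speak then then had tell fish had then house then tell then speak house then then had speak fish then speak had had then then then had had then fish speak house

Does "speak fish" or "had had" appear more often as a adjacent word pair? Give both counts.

"speak fish": 1 occurrence
"had had": 2 occurrences

"had had" (2 vs 1)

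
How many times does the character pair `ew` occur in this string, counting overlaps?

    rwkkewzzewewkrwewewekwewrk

Sliding a length-2 window over the 26 characters (25 positions):
  position 5–6: ew
  position 9–10: ew
  position 11–12: ew
  position 16–17: ew
  position 18–19: ew
  position 23–24: ew

6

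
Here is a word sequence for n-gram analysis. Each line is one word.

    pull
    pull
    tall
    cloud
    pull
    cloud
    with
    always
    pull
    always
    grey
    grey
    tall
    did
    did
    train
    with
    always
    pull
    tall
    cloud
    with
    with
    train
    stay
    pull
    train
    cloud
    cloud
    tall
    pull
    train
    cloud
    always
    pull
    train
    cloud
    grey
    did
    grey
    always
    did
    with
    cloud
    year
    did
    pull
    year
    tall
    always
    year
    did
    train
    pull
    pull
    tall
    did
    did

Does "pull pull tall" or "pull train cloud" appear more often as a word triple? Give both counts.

"pull train cloud" (3 vs 2)

"pull pull tall": 2 occurrences
"pull train cloud": 3 occurrences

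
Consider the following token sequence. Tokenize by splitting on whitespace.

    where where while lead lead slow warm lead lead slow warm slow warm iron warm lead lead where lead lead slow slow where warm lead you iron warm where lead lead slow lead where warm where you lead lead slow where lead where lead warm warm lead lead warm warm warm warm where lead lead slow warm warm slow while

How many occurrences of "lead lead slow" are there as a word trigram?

6

Scanning the 58 overlapping trigram windows for "lead lead slow":
  position 4–6: lead lead slow
  position 8–10: lead lead slow
  position 19–21: lead lead slow
  position 30–32: lead lead slow
  position 38–40: lead lead slow
  position 54–56: lead lead slow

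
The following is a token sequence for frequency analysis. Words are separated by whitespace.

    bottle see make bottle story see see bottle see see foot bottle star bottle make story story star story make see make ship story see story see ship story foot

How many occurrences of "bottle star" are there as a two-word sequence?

1

Scanning the 29 overlapping bigram windows for "bottle star":
  position 12–13: bottle star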